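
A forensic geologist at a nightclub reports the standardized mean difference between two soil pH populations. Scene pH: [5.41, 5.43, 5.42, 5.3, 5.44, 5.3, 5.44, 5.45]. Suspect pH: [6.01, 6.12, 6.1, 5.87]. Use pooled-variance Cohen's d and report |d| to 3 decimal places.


Pooled-variance Cohen's d for soil pH comparison:
Scene mean = 43.19 / 8 = 5.39875
Suspect mean = 24.1 / 4 = 6.025
Scene sample variance s_s^2 = 0.00387
Suspect sample variance s_c^2 = 0.012967
Pooled variance = ((n_s-1)*s_s^2 + (n_c-1)*s_c^2) / (n_s + n_c - 2) = 0.006599
Pooled SD = sqrt(0.006599) = 0.081234
Mean difference = -0.62625
|d| = |-0.62625| / 0.081234 = 7.709

7.709


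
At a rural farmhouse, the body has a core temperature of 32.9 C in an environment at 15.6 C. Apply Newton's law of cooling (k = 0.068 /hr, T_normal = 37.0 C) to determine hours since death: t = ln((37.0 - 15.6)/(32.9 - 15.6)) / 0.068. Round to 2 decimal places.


Using Newton's law of cooling:
t = ln((T_normal - T_ambient) / (T_body - T_ambient)) / k
T_normal - T_ambient = 21.4
T_body - T_ambient = 17.3
Ratio = 1.236994
ln(ratio) = 0.212684
t = 0.212684 / 0.068 = 3.13 hours

3.13


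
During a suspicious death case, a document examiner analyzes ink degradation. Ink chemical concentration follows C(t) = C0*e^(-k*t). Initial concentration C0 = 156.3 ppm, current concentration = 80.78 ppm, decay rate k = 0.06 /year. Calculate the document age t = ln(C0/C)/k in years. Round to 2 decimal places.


Document age estimation:
C0/C = 156.3 / 80.78 = 1.934885
ln(C0/C) = 0.660048
t = 0.660048 / 0.06 = 11.00 years

11.00


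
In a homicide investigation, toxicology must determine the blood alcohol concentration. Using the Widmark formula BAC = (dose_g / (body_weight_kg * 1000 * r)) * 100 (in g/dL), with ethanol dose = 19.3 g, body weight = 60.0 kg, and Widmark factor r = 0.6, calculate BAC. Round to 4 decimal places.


Applying the Widmark formula:
BAC = (dose_g / (body_wt * 1000 * r)) * 100
Denominator = 60.0 * 1000 * 0.6 = 36000
BAC = (19.3 / 36000) * 100
BAC = 0.0536 g/dL

0.0536


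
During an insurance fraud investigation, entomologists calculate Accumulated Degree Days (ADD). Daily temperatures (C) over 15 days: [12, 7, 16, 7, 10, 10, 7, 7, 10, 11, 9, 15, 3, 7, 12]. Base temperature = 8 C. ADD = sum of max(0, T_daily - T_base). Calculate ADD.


Computing ADD day by day:
Day 1: max(0, 12 - 8) = 4
Day 2: max(0, 7 - 8) = 0
Day 3: max(0, 16 - 8) = 8
Day 4: max(0, 7 - 8) = 0
Day 5: max(0, 10 - 8) = 2
Day 6: max(0, 10 - 8) = 2
Day 7: max(0, 7 - 8) = 0
Day 8: max(0, 7 - 8) = 0
Day 9: max(0, 10 - 8) = 2
Day 10: max(0, 11 - 8) = 3
Day 11: max(0, 9 - 8) = 1
Day 12: max(0, 15 - 8) = 7
Day 13: max(0, 3 - 8) = 0
Day 14: max(0, 7 - 8) = 0
Day 15: max(0, 12 - 8) = 4
Total ADD = 33

33


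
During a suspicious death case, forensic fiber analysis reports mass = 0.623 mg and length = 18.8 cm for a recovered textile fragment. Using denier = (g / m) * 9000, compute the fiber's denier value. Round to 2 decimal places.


Denier calculation:
Mass in grams = 0.623 mg / 1000 = 0.000623 g
Length in meters = 18.8 cm / 100 = 0.188 m
Linear density = mass / length = 0.000623 / 0.188 = 0.00331383 g/m
Denier = (g/m) * 9000 = 0.00331383 * 9000 = 29.82

29.82


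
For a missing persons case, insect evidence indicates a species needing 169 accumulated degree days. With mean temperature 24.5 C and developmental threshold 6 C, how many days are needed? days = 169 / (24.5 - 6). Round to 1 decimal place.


Insect development time:
Effective temperature = avg_temp - T_base = 24.5 - 6 = 18.5 C
Days = ADD / effective_temp = 169 / 18.5 = 9.1 days

9.1


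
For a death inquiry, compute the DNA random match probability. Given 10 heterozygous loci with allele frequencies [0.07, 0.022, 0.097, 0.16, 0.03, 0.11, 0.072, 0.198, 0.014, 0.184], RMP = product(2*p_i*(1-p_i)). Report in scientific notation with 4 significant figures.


Computing RMP for 10 loci:
Locus 1: 2 * 0.07 * 0.93 = 0.1302
Locus 2: 2 * 0.022 * 0.978 = 0.043032
Locus 3: 2 * 0.097 * 0.903 = 0.175182
Locus 4: 2 * 0.16 * 0.84 = 0.2688
Locus 5: 2 * 0.03 * 0.97 = 0.0582
Locus 6: 2 * 0.11 * 0.89 = 0.1958
Locus 7: 2 * 0.072 * 0.928 = 0.133632
Locus 8: 2 * 0.198 * 0.802 = 0.317592
Locus 9: 2 * 0.014 * 0.986 = 0.027608
Locus 10: 2 * 0.184 * 0.816 = 0.300288
RMP = 1.058e-09

1.058e-09


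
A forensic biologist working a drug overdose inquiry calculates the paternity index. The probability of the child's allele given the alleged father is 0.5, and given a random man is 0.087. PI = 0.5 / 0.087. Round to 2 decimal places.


Paternity Index calculation:
PI = P(allele|father) / P(allele|random)
PI = 0.5 / 0.087
PI = 5.75

5.75


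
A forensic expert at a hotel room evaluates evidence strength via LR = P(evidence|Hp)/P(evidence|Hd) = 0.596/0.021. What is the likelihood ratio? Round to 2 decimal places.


Likelihood ratio calculation:
LR = P(E|Hp) / P(E|Hd)
LR = 0.596 / 0.021
LR = 28.38

28.38


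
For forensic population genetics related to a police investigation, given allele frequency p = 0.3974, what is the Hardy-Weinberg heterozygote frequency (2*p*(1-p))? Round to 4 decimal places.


Hardy-Weinberg heterozygote frequency:
q = 1 - p = 1 - 0.3974 = 0.6026
2pq = 2 * 0.3974 * 0.6026 = 0.4789

0.4789


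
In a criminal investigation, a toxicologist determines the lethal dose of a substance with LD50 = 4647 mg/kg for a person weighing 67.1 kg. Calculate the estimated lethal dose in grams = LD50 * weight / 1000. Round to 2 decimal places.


Lethal dose calculation:
Lethal dose = LD50 * body_weight / 1000
= 4647 * 67.1 / 1000
= 311813.7 / 1000
= 311.81 g

311.81


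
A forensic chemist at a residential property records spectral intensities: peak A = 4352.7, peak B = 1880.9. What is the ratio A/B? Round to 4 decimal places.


Spectral peak ratio:
Peak A = 4352.7 counts
Peak B = 1880.9 counts
Ratio = 4352.7 / 1880.9 = 2.3142

2.3142


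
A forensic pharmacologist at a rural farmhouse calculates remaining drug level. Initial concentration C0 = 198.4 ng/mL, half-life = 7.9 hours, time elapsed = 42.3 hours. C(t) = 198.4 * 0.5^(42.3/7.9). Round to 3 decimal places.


Drug concentration decay:
Number of half-lives = t / t_half = 42.3 / 7.9 = 5.35443
Decay factor = 0.5^5.35443 = 0.02444308
C(t) = 198.4 * 0.02444308 = 4.850 ng/mL

4.850


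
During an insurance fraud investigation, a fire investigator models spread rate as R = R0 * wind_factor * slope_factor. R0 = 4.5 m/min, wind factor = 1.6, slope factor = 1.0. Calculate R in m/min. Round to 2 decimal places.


Fire spread rate calculation:
R = R0 * wind_factor * slope_factor
= 4.5 * 1.6 * 1.0
= 7.2 * 1.0
= 7.20 m/min

7.20


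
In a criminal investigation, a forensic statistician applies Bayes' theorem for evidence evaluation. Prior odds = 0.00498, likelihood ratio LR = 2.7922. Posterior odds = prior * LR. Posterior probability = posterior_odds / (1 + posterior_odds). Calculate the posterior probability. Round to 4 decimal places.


Bayesian evidence evaluation:
Posterior odds = prior_odds * LR = 0.00498 * 2.7922 = 0.01390516
Posterior probability = posterior_odds / (1 + posterior_odds)
= 0.01390516 / (1 + 0.01390516)
= 0.01390516 / 1.01390516
= 0.0137

0.0137


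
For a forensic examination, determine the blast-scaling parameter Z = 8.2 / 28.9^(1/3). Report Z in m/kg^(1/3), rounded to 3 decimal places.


Scaled distance calculation:
W^(1/3) = 28.9^(1/3) = 3.068781
Z = R / W^(1/3) = 8.2 / 3.068781
Z = 2.672 m/kg^(1/3)

2.672


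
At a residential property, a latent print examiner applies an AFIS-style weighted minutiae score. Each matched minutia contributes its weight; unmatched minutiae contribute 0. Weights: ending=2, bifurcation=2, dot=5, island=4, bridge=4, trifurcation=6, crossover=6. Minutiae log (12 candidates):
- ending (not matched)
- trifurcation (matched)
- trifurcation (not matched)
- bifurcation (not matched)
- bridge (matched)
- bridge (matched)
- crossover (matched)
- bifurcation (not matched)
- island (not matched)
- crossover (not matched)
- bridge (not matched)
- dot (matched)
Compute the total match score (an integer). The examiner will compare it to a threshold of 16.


Weighted minutiae match score:
  ending: not matched, +0
  trifurcation: matched, +6 (running total 6)
  trifurcation: not matched, +0
  bifurcation: not matched, +0
  bridge: matched, +4 (running total 10)
  bridge: matched, +4 (running total 14)
  crossover: matched, +6 (running total 20)
  bifurcation: not matched, +0
  island: not matched, +0
  crossover: not matched, +0
  bridge: not matched, +0
  dot: matched, +5 (running total 25)
Total score = 25
Threshold = 16; verdict = identification

25


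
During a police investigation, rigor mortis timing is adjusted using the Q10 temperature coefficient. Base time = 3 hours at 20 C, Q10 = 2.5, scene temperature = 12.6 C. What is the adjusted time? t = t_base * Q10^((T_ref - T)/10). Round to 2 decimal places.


Rigor mortis time adjustment:
Exponent = (T_ref - T_actual) / 10 = (20 - 12.6) / 10 = 0.74
Q10 factor = 2.5^0.74 = 1.97004
t_adjusted = 3 * 1.97004 = 5.91 hours

5.91


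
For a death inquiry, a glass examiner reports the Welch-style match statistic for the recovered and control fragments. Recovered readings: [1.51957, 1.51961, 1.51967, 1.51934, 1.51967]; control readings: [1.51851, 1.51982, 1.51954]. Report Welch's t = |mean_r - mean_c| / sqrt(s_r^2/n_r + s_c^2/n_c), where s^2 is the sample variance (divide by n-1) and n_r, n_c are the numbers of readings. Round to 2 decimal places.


Welch's t-criterion for glass RI comparison:
Recovered mean = sum / n_r = 7.59786 / 5 = 1.519572
Control mean = sum / n_c = 4.55787 / 3 = 1.51929
Recovered sample variance s_r^2 = 1.862e-08
Control sample variance s_c^2 = 4.759e-07
Welch SE (unpooled) = sqrt(s_r^2/n_r + s_c^2/n_c) = sqrt(3.724e-09 + 1.58633e-07) = sqrt(1.62357e-07) = 0.000402935
|mean_r - mean_c| = 0.000282
t = 0.000282 / 0.000402935 = 0.70

0.70


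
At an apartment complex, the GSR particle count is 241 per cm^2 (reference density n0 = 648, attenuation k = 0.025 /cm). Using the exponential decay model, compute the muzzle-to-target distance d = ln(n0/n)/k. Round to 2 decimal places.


GSR distance calculation:
n0/n = 648 / 241 = 2.688797
ln(n0/n) = 0.989094
d = 0.989094 / 0.025 = 39.56 cm

39.56


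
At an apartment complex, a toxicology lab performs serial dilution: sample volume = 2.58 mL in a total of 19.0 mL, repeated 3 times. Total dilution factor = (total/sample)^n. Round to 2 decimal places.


Dilution factor calculation:
Single dilution = V_total / V_sample = 19.0 / 2.58 ≈ 7.364341
Number of dilutions = 3
Total DF = (19.0 / 2.58)^3 (full precision, rounded at the end) = 399.39

399.39


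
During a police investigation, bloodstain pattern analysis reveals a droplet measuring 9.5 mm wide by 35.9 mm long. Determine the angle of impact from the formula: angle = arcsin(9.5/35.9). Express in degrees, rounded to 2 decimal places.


Blood spatter impact angle calculation:
width / length = 9.5 / 35.9 = 0.264624
angle = arcsin(0.264624)
angle = 15.34 degrees

15.34


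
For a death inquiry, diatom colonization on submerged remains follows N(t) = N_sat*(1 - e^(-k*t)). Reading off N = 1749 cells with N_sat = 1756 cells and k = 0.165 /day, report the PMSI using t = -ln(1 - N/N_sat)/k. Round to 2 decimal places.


PMSI from diatom colonization curve:
N / N_sat = 1749 / 1756 = 0.996014
1 - N/N_sat = 0.003986
ln(1 - N/N_sat) = -5.524967
t = -ln(1 - N/N_sat) / k = -(-5.524967) / 0.165 = 33.48 days

33.48


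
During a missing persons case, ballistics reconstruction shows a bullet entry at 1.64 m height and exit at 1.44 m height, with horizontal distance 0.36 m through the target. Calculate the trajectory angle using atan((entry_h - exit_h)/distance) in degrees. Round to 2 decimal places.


Bullet trajectory angle:
Height difference = 1.64 - 1.44 = 0.2 m
angle = atan(0.2 / 0.36)
angle = atan(0.555556)
angle = 29.05 degrees

29.05


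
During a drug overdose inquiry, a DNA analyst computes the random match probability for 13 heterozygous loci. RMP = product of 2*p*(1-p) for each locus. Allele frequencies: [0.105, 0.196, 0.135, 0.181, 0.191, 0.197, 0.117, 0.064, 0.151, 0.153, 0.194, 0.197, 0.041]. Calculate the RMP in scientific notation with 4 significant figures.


Computing RMP for 13 loci:
Locus 1: 2 * 0.105 * 0.895 = 0.18795
Locus 2: 2 * 0.196 * 0.804 = 0.315168
Locus 3: 2 * 0.135 * 0.865 = 0.23355
Locus 4: 2 * 0.181 * 0.819 = 0.296478
Locus 5: 2 * 0.191 * 0.809 = 0.309038
Locus 6: 2 * 0.197 * 0.803 = 0.316382
Locus 7: 2 * 0.117 * 0.883 = 0.206622
Locus 8: 2 * 0.064 * 0.936 = 0.119808
Locus 9: 2 * 0.151 * 0.849 = 0.256398
Locus 10: 2 * 0.153 * 0.847 = 0.259182
Locus 11: 2 * 0.194 * 0.806 = 0.312728
Locus 12: 2 * 0.197 * 0.803 = 0.316382
Locus 13: 2 * 0.041 * 0.959 = 0.078638
RMP = 5.133e-09

5.133e-09


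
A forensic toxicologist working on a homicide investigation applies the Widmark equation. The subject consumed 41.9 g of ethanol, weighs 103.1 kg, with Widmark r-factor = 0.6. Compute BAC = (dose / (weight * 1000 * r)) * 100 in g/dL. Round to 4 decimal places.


Applying the Widmark formula:
BAC = (dose_g / (body_wt * 1000 * r)) * 100
Denominator = 103.1 * 1000 * 0.6 = 61860
BAC = (41.9 / 61860) * 100
BAC = 0.0677 g/dL

0.0677


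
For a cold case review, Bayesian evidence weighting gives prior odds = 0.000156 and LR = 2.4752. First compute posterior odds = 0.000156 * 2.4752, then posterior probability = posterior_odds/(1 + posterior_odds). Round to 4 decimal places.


Bayesian evidence evaluation:
Posterior odds = prior_odds * LR = 0.000156 * 2.4752 = 0.0003861312
Posterior probability = posterior_odds / (1 + posterior_odds)
= 0.0003861312 / (1 + 0.0003861312)
= 0.0003861312 / 1.0003861312
= 0.0004

0.0004


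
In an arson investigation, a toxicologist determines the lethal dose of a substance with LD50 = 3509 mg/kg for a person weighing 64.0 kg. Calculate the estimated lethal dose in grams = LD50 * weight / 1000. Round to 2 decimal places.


Lethal dose calculation:
Lethal dose = LD50 * body_weight / 1000
= 3509 * 64.0 / 1000
= 224576 / 1000
= 224.58 g

224.58


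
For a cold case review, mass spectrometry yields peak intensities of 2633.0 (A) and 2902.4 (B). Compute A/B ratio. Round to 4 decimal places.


Spectral peak ratio:
Peak A = 2633.0 counts
Peak B = 2902.4 counts
Ratio = 2633.0 / 2902.4 = 0.9072

0.9072


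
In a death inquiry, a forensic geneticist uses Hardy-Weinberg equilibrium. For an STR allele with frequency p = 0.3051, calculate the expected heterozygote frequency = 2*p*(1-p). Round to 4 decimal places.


Hardy-Weinberg heterozygote frequency:
q = 1 - p = 1 - 0.3051 = 0.6949
2pq = 2 * 0.3051 * 0.6949 = 0.4240

0.4240


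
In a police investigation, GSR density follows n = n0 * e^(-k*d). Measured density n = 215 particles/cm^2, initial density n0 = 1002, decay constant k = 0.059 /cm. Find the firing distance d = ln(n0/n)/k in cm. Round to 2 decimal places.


GSR distance calculation:
n0/n = 1002 / 215 = 4.660465
ln(n0/n) = 1.539115
d = 1.539115 / 0.059 = 26.09 cm

26.09


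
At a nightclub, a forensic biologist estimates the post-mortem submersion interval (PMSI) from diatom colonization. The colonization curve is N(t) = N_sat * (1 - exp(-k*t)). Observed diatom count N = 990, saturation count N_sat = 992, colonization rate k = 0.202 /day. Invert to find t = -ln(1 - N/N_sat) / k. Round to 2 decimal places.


PMSI from diatom colonization curve:
N / N_sat = 990 / 992 = 0.997984
1 - N/N_sat = 0.002016
ln(1 - N/N_sat) = -6.20664
t = -ln(1 - N/N_sat) / k = -(-6.20664) / 0.202 = 30.73 days

30.73


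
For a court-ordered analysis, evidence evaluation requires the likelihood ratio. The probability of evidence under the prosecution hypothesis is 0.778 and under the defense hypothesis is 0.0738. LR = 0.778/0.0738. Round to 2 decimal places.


Likelihood ratio calculation:
LR = P(E|Hp) / P(E|Hd)
LR = 0.778 / 0.0738
LR = 10.54

10.54


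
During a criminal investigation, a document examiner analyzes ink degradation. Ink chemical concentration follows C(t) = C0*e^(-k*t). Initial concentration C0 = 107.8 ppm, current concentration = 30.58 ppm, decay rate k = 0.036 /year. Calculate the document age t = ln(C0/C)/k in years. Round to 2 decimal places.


Document age estimation:
C0/C = 107.8 / 30.58 = 3.52518
ln(C0/C) = 1.259931
t = 1.259931 / 0.036 = 35.00 years

35.00


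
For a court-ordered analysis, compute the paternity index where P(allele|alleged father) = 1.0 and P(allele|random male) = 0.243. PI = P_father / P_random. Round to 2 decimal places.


Paternity Index calculation:
PI = P(allele|father) / P(allele|random)
PI = 1.0 / 0.243
PI = 4.12

4.12


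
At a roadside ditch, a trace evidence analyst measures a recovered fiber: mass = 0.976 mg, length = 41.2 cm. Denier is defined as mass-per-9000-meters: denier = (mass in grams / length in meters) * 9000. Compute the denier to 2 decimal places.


Denier calculation:
Mass in grams = 0.976 mg / 1000 = 0.000976 g
Length in meters = 41.2 cm / 100 = 0.412 m
Linear density = mass / length = 0.000976 / 0.412 = 0.00236893 g/m
Denier = (g/m) * 9000 = 0.00236893 * 9000 = 21.32

21.32


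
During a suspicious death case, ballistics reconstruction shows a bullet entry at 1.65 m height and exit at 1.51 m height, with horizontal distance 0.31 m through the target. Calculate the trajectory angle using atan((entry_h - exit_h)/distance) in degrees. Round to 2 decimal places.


Bullet trajectory angle:
Height difference = 1.65 - 1.51 = 0.14 m
angle = atan(0.14 / 0.31)
angle = atan(0.451613)
angle = 24.30 degrees

24.30


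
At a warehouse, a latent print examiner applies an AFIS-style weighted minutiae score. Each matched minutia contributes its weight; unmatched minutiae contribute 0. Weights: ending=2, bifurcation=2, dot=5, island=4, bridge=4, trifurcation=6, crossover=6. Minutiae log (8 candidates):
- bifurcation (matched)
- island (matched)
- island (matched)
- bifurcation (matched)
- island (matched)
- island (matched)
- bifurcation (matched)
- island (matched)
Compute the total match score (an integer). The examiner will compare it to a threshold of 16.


Weighted minutiae match score:
  bifurcation: matched, +2 (running total 2)
  island: matched, +4 (running total 6)
  island: matched, +4 (running total 10)
  bifurcation: matched, +2 (running total 12)
  island: matched, +4 (running total 16)
  island: matched, +4 (running total 20)
  bifurcation: matched, +2 (running total 22)
  island: matched, +4 (running total 26)
Total score = 26
Threshold = 16; verdict = identification

26


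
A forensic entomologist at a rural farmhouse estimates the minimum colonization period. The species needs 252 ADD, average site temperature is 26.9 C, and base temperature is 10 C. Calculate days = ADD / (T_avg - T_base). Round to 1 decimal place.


Insect development time:
Effective temperature = avg_temp - T_base = 26.9 - 10 = 16.9 C
Days = ADD / effective_temp = 252 / 16.9 = 14.9 days

14.9


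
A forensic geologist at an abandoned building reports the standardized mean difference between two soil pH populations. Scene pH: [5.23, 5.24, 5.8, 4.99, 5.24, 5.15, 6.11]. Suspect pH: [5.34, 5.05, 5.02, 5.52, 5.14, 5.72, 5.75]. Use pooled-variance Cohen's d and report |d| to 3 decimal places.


Pooled-variance Cohen's d for soil pH comparison:
Scene mean = 37.76 / 7 = 5.394286
Suspect mean = 37.54 / 7 = 5.362857
Scene sample variance s_s^2 = 0.162429
Suspect sample variance s_c^2 = 0.094624
Pooled variance = ((n_s-1)*s_s^2 + (n_c-1)*s_c^2) / (n_s + n_c - 2) = 0.128526
Pooled SD = sqrt(0.128526) = 0.358505
Mean difference = 0.031429
|d| = |0.031429| / 0.358505 = 0.088

0.088


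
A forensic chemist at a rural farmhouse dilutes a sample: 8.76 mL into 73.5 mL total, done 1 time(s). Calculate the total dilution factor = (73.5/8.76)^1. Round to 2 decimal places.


Dilution factor calculation:
Single dilution = V_total / V_sample = 73.5 / 8.76 ≈ 8.390411
Number of dilutions = 1
Total DF = (73.5 / 8.76)^1 (full precision, rounded at the end) = 8.39

8.39


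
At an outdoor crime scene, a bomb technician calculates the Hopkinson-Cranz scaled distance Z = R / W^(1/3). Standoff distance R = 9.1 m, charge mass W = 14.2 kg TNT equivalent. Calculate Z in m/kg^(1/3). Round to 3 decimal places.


Scaled distance calculation:
W^(1/3) = 14.2^(1/3) = 2.421565
Z = R / W^(1/3) = 9.1 / 2.421565
Z = 3.758 m/kg^(1/3)

3.758


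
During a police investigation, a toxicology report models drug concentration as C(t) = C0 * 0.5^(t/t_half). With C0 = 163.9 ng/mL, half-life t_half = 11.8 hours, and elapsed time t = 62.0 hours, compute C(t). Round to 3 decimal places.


Drug concentration decay:
Number of half-lives = t / t_half = 62.0 / 11.8 = 5.254237
Decay factor = 0.5^5.254237 = 0.02620095
C(t) = 163.9 * 0.02620095 = 4.294 ng/mL

4.294


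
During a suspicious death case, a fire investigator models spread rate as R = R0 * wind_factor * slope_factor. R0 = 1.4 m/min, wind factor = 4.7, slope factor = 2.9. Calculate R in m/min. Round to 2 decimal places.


Fire spread rate calculation:
R = R0 * wind_factor * slope_factor
= 1.4 * 4.7 * 2.9
= 6.58 * 2.9
= 19.08 m/min

19.08


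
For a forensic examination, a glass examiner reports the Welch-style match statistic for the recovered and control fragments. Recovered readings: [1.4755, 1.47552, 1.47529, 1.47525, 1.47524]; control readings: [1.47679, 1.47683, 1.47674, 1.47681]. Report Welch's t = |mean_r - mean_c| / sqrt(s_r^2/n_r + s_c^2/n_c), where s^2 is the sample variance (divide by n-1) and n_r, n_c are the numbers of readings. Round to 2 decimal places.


Welch's t-criterion for glass RI comparison:
Recovered mean = sum / n_r = 7.3768 / 5 = 1.47536
Control mean = sum / n_c = 5.90717 / 4 = 1.4767925
Recovered sample variance s_r^2 = 1.915e-08
Control sample variance s_c^2 = 1.49167e-09
Welch SE (unpooled) = sqrt(s_r^2/n_r + s_c^2/n_c) = sqrt(3.83e-09 + 3.72917e-10) = sqrt(4.20292e-09) = 6.48299e-05
|mean_r - mean_c| = 0.0014325
t = 0.0014325 / 6.48299e-05 = 22.10

22.10


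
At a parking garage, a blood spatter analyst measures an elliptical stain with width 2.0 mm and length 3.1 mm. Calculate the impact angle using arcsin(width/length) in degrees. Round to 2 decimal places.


Blood spatter impact angle calculation:
width / length = 2.0 / 3.1 = 0.645161
angle = arcsin(0.645161)
angle = 40.18 degrees

40.18


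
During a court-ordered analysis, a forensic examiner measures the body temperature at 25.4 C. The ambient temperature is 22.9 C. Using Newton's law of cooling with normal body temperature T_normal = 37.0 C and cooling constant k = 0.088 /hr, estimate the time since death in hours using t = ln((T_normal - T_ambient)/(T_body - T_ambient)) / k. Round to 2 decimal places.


Using Newton's law of cooling:
t = ln((T_normal - T_ambient) / (T_body - T_ambient)) / k
T_normal - T_ambient = 14.1
T_body - T_ambient = 2.5
Ratio = 5.64
ln(ratio) = 1.729884
t = 1.729884 / 0.088 = 19.66 hours

19.66


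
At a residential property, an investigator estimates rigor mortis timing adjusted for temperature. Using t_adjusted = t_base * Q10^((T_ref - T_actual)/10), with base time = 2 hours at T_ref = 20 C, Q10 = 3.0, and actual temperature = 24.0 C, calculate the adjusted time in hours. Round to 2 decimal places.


Rigor mortis time adjustment:
Exponent = (T_ref - T_actual) / 10 = (20 - 24.0) / 10 = -0.4
Q10 factor = 3.0^-0.4 = 0.64439
t_adjusted = 2 * 0.64439 = 1.29 hours

1.29


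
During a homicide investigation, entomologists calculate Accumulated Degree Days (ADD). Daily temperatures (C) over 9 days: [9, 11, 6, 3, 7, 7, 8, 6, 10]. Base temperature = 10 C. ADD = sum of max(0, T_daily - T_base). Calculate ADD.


Computing ADD day by day:
Day 1: max(0, 9 - 10) = 0
Day 2: max(0, 11 - 10) = 1
Day 3: max(0, 6 - 10) = 0
Day 4: max(0, 3 - 10) = 0
Day 5: max(0, 7 - 10) = 0
Day 6: max(0, 7 - 10) = 0
Day 7: max(0, 8 - 10) = 0
Day 8: max(0, 6 - 10) = 0
Day 9: max(0, 10 - 10) = 0
Total ADD = 1

1


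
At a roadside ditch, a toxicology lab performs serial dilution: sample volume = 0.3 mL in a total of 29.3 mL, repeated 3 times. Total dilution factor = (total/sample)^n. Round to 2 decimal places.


Dilution factor calculation:
Single dilution = V_total / V_sample = 29.3 / 0.3 ≈ 97.666667
Number of dilutions = 3
Total DF = (29.3 / 0.3)^3 (full precision, rounded at the end) = 931620.63

931620.63


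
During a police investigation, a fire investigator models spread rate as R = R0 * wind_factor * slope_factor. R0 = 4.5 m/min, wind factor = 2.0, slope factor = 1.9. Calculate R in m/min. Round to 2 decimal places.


Fire spread rate calculation:
R = R0 * wind_factor * slope_factor
= 4.5 * 2.0 * 1.9
= 9 * 1.9
= 17.10 m/min

17.10


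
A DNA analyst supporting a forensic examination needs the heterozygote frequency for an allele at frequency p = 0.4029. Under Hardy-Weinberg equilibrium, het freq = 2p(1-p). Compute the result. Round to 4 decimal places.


Hardy-Weinberg heterozygote frequency:
q = 1 - p = 1 - 0.4029 = 0.5971
2pq = 2 * 0.4029 * 0.5971 = 0.4811

0.4811


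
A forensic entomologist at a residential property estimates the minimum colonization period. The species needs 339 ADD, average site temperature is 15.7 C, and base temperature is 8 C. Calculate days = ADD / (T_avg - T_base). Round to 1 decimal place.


Insect development time:
Effective temperature = avg_temp - T_base = 15.7 - 8 = 7.7 C
Days = ADD / effective_temp = 339 / 7.7 = 44.0 days

44.0


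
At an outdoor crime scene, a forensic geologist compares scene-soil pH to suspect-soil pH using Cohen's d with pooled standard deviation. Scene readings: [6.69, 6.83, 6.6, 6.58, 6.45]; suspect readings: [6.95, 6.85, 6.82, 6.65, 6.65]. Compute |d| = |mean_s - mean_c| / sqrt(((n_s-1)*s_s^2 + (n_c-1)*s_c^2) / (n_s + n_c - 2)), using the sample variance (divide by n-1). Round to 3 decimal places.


Pooled-variance Cohen's d for soil pH comparison:
Scene mean = 33.15 / 5 = 6.63
Suspect mean = 33.92 / 5 = 6.784
Scene sample variance s_s^2 = 0.01985
Suspect sample variance s_c^2 = 0.01728
Pooled variance = ((n_s-1)*s_s^2 + (n_c-1)*s_c^2) / (n_s + n_c - 2) = 0.018565
Pooled SD = sqrt(0.018565) = 0.136253
Mean difference = -0.154
|d| = |-0.154| / 0.136253 = 1.130

1.130


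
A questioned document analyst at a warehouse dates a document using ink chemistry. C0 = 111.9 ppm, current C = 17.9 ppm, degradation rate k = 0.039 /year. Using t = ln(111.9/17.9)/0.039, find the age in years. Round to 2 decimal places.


Document age estimation:
C0/C = 111.9 / 17.9 = 6.251397
ln(C0/C) = 1.832805
t = 1.832805 / 0.039 = 46.99 years

46.99


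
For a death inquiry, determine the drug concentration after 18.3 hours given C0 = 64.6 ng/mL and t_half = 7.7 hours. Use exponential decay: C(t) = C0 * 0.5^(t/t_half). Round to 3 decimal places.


Drug concentration decay:
Number of half-lives = t / t_half = 18.3 / 7.7 = 2.376623
Decay factor = 0.5^2.376623 = 0.19255961
C(t) = 64.6 * 0.19255961 = 12.439 ng/mL

12.439


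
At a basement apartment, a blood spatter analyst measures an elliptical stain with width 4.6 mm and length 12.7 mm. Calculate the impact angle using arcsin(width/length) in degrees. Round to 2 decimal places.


Blood spatter impact angle calculation:
width / length = 4.6 / 12.7 = 0.362205
angle = arcsin(0.362205)
angle = 21.24 degrees

21.24


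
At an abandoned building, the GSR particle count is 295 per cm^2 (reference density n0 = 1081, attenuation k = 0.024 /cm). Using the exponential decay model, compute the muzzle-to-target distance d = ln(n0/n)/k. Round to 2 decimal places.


GSR distance calculation:
n0/n = 1081 / 295 = 3.664407
ln(n0/n) = 1.298667
d = 1.298667 / 0.024 = 54.11 cm

54.11


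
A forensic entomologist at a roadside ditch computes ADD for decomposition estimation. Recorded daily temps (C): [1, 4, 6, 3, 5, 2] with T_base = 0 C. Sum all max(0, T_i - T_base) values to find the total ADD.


Computing ADD day by day:
Day 1: max(0, 1 - 0) = 1
Day 2: max(0, 4 - 0) = 4
Day 3: max(0, 6 - 0) = 6
Day 4: max(0, 3 - 0) = 3
Day 5: max(0, 5 - 0) = 5
Day 6: max(0, 2 - 0) = 2
Total ADD = 21

21


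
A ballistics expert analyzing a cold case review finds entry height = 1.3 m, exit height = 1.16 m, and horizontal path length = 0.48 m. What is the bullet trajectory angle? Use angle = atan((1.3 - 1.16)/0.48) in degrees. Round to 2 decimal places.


Bullet trajectory angle:
Height difference = 1.3 - 1.16 = 0.14 m
angle = atan(0.14 / 0.48)
angle = atan(0.291667)
angle = 16.26 degrees

16.26


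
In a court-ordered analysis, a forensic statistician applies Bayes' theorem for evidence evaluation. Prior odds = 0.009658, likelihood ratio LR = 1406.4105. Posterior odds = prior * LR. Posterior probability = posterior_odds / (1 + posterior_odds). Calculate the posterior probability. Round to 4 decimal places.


Bayesian evidence evaluation:
Posterior odds = prior_odds * LR = 0.009658 * 1406.4105 = 13.58311
Posterior probability = posterior_odds / (1 + posterior_odds)
= 13.58311 / (1 + 13.58311)
= 13.58311 / 14.58311
= 0.9314

0.9314


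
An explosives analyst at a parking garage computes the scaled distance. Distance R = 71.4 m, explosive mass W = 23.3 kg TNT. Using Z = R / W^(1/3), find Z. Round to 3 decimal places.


Scaled distance calculation:
W^(1/3) = 23.3^(1/3) = 2.856178
Z = R / W^(1/3) = 71.4 / 2.856178
Z = 24.998 m/kg^(1/3)

24.998


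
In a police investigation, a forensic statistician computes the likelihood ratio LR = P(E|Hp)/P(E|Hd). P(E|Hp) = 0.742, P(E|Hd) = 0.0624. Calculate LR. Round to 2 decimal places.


Likelihood ratio calculation:
LR = P(E|Hp) / P(E|Hd)
LR = 0.742 / 0.0624
LR = 11.89

11.89


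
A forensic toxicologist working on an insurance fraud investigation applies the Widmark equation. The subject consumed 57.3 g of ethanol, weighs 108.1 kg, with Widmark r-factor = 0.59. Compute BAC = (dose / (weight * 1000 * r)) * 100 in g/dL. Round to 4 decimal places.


Applying the Widmark formula:
BAC = (dose_g / (body_wt * 1000 * r)) * 100
Denominator = 108.1 * 1000 * 0.59 = 63779
BAC = (57.3 / 63779) * 100
BAC = 0.0898 g/dL

0.0898


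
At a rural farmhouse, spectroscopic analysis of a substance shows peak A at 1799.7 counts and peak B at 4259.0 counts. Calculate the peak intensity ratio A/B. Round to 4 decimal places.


Spectral peak ratio:
Peak A = 1799.7 counts
Peak B = 4259.0 counts
Ratio = 1799.7 / 4259.0 = 0.4226

0.4226


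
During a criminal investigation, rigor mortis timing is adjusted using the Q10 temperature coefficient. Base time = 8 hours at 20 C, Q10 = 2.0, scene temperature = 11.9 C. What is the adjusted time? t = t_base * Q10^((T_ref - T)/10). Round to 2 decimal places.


Rigor mortis time adjustment:
Exponent = (T_ref - T_actual) / 10 = (20 - 11.9) / 10 = 0.81
Q10 factor = 2.0^0.81 = 1.75321
t_adjusted = 8 * 1.75321 = 14.03 hours

14.03


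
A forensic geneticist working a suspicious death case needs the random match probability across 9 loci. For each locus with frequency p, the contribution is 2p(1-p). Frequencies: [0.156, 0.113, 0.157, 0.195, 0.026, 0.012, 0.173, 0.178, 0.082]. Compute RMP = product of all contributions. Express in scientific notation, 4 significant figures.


Computing RMP for 9 loci:
Locus 1: 2 * 0.156 * 0.844 = 0.263328
Locus 2: 2 * 0.113 * 0.887 = 0.200462
Locus 3: 2 * 0.157 * 0.843 = 0.264702
Locus 4: 2 * 0.195 * 0.805 = 0.31395
Locus 5: 2 * 0.026 * 0.974 = 0.050648
Locus 6: 2 * 0.012 * 0.988 = 0.023712
Locus 7: 2 * 0.173 * 0.827 = 0.286142
Locus 8: 2 * 0.178 * 0.822 = 0.292632
Locus 9: 2 * 0.082 * 0.918 = 0.150552
RMP = 6.642e-08

6.642e-08


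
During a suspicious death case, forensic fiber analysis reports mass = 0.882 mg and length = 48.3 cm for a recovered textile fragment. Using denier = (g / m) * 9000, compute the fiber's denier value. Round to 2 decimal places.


Denier calculation:
Mass in grams = 0.882 mg / 1000 = 0.000882 g
Length in meters = 48.3 cm / 100 = 0.483 m
Linear density = mass / length = 0.000882 / 0.483 = 0.00182609 g/m
Denier = (g/m) * 9000 = 0.00182609 * 9000 = 16.43

16.43


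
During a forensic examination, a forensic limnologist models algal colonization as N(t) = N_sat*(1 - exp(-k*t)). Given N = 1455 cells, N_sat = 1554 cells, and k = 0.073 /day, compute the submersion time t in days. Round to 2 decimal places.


PMSI from diatom colonization curve:
N / N_sat = 1455 / 1554 = 0.936293
1 - N/N_sat = 0.063707
ln(1 - N/N_sat) = -2.753461
t = -ln(1 - N/N_sat) / k = -(-2.753461) / 0.073 = 37.72 days

37.72


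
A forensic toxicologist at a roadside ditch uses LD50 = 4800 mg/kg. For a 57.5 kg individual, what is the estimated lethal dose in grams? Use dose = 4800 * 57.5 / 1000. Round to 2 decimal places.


Lethal dose calculation:
Lethal dose = LD50 * body_weight / 1000
= 4800 * 57.5 / 1000
= 276000 / 1000
= 276.00 g

276.00


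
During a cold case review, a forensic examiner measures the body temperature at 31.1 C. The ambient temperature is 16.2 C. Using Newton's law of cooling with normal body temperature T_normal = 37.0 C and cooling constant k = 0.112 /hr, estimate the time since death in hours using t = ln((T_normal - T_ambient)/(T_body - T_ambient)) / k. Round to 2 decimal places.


Using Newton's law of cooling:
t = ln((T_normal - T_ambient) / (T_body - T_ambient)) / k
T_normal - T_ambient = 20.8
T_body - T_ambient = 14.9
Ratio = 1.395973
ln(ratio) = 0.333592
t = 0.333592 / 0.112 = 2.98 hours

2.98


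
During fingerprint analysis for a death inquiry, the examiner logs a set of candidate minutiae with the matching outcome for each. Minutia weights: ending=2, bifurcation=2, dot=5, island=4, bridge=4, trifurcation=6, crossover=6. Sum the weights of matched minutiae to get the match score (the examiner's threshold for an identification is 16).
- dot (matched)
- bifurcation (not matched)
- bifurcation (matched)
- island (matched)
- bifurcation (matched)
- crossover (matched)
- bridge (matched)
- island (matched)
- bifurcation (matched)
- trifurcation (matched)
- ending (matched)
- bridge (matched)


Weighted minutiae match score:
  dot: matched, +5 (running total 5)
  bifurcation: not matched, +0
  bifurcation: matched, +2 (running total 7)
  island: matched, +4 (running total 11)
  bifurcation: matched, +2 (running total 13)
  crossover: matched, +6 (running total 19)
  bridge: matched, +4 (running total 23)
  island: matched, +4 (running total 27)
  bifurcation: matched, +2 (running total 29)
  trifurcation: matched, +6 (running total 35)
  ending: matched, +2 (running total 37)
  bridge: matched, +4 (running total 41)
Total score = 41
Threshold = 16; verdict = identification

41


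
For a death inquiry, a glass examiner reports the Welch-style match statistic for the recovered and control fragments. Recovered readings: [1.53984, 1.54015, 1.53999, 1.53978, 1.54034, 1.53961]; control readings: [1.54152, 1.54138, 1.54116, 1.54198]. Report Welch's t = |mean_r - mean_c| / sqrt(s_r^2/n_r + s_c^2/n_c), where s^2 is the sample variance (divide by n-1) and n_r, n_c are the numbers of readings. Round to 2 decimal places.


Welch's t-criterion for glass RI comparison:
Recovered mean = sum / n_r = 9.23971 / 6 = 1.5399517
Control mean = sum / n_c = 6.16604 / 4 = 1.54151
Recovered sample variance s_r^2 = 7.00567e-08
Control sample variance s_c^2 = 1.20133e-07
Welch SE (unpooled) = sqrt(s_r^2/n_r + s_c^2/n_c) = sqrt(1.16761e-08 + 3.00333e-08) = sqrt(4.17094e-08) = 0.000204229
|mean_r - mean_c| = 0.00155833
t = 0.00155833 / 0.000204229 = 7.63

7.63


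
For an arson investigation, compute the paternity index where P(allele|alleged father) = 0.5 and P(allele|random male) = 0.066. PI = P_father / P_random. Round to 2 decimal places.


Paternity Index calculation:
PI = P(allele|father) / P(allele|random)
PI = 0.5 / 0.066
PI = 7.58

7.58


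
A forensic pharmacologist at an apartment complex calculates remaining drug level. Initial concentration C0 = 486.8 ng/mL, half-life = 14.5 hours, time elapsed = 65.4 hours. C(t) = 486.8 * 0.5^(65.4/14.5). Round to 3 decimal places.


Drug concentration decay:
Number of half-lives = t / t_half = 65.4 / 14.5 = 4.510345
Decay factor = 0.5^4.510345 = 0.04387841
C(t) = 486.8 * 0.04387841 = 21.360 ng/mL

21.360


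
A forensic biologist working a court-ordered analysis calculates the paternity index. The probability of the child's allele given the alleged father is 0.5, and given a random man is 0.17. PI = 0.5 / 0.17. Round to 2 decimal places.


Paternity Index calculation:
PI = P(allele|father) / P(allele|random)
PI = 0.5 / 0.17
PI = 2.94

2.94


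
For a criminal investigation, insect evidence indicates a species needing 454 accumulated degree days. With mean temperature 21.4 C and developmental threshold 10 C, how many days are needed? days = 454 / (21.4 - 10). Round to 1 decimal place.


Insect development time:
Effective temperature = avg_temp - T_base = 21.4 - 10 = 11.4 C
Days = ADD / effective_temp = 454 / 11.4 = 39.8 days

39.8


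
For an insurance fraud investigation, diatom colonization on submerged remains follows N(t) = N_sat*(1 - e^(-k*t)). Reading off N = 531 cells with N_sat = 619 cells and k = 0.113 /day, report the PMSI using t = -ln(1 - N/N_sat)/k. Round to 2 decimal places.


PMSI from diatom colonization curve:
N / N_sat = 531 / 619 = 0.857835
1 - N/N_sat = 0.142165
ln(1 - N/N_sat) = -1.950767
t = -ln(1 - N/N_sat) / k = -(-1.950767) / 0.113 = 17.26 days

17.26


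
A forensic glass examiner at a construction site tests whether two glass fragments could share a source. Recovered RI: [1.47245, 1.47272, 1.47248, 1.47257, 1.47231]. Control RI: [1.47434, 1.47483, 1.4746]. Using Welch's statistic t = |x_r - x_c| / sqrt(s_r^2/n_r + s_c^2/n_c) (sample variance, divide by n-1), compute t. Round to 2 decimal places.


Welch's t-criterion for glass RI comparison:
Recovered mean = sum / n_r = 7.36253 / 5 = 1.472506
Control mean = sum / n_c = 4.42377 / 3 = 1.47459
Recovered sample variance s_r^2 = 2.303e-08
Control sample variance s_c^2 = 6.01e-08
Welch SE (unpooled) = sqrt(s_r^2/n_r + s_c^2/n_c) = sqrt(4.606e-09 + 2.00333e-08) = sqrt(2.46393e-08) = 0.000156969
|mean_r - mean_c| = 0.002084
t = 0.002084 / 0.000156969 = 13.28

13.28


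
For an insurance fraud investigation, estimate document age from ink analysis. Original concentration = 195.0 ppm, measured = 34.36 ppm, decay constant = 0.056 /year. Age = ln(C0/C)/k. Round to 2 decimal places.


Document age estimation:
C0/C = 195.0 / 34.36 = 5.675204
ln(C0/C) = 1.736107
t = 1.736107 / 0.056 = 31.00 years

31.00


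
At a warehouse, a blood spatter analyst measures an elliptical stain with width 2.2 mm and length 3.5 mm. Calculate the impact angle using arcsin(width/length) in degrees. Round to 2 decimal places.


Blood spatter impact angle calculation:
width / length = 2.2 / 3.5 = 0.628571
angle = arcsin(0.628571)
angle = 38.94 degrees

38.94


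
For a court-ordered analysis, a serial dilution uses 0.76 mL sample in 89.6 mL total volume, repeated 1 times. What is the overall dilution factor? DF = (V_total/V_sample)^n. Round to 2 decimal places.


Dilution factor calculation:
Single dilution = V_total / V_sample = 89.6 / 0.76 ≈ 117.894737
Number of dilutions = 1
Total DF = (89.6 / 0.76)^1 (full precision, rounded at the end) = 117.89

117.89


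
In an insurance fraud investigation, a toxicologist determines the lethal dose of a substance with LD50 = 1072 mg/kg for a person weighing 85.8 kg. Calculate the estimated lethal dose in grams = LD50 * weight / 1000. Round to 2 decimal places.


Lethal dose calculation:
Lethal dose = LD50 * body_weight / 1000
= 1072 * 85.8 / 1000
= 91977.6 / 1000
= 91.98 g

91.98


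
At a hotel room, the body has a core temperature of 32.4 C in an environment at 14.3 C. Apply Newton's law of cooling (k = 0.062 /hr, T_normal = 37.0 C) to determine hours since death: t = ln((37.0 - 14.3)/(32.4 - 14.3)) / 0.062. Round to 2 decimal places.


Using Newton's law of cooling:
t = ln((T_normal - T_ambient) / (T_body - T_ambient)) / k
T_normal - T_ambient = 22.7
T_body - T_ambient = 18.1
Ratio = 1.254144
ln(ratio) = 0.226453
t = 0.226453 / 0.062 = 3.65 hours

3.65
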